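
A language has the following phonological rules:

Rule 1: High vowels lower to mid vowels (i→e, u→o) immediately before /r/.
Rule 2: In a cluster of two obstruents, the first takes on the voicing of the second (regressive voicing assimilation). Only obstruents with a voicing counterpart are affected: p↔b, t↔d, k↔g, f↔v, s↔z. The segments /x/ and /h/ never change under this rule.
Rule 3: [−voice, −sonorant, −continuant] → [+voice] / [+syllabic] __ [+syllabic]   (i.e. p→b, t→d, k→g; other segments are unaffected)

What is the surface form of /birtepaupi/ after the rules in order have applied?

bertebaubi

Rule 1 (pre-rhotic lowering): /i/ is a high vowel immediately before /r/, so it lowers to [e]. /birtepaupi/ → bertepaupi.
Rule 2 (regressive voicing assimilation): no segment meets the environment; /bertepaupi/ is unchanged.
Rule 3 (intervocalic voicing): /p/ is a voiceless stop between vowels /e/ and /a/, so it voices to [b]. /p/ is a voiceless stop between vowels /u/ and /i/, so it voices to [b]. /bertepaupi/ → bertebaubi.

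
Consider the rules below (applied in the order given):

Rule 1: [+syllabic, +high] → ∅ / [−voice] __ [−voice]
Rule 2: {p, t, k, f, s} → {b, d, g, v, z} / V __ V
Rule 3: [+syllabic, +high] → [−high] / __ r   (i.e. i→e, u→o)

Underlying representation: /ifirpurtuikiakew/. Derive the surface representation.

Rule 1 (high vowel syncope): no segment meets the environment; /ifirpurtuikiakew/ is unchanged.
Rule 2 (intervocalic voicing): /f/ is a voiceless obstruent between vowels /i/ and /i/, so it voices to [v]. /k/ is a voiceless obstruent between vowels /i/ and /i/, so it voices to [g]. /k/ is a voiceless obstruent between vowels /a/ and /e/, so it voices to [g]. /ifirpurtuikiakew/ → ivirpurtuigiagew.
Rule 3 (pre-rhotic lowering): /i/ is a high vowel immediately before /r/, so it lowers to [e]. /u/ is a high vowel immediately before /r/, so it lowers to [o]. /ivirpurtuigiagew/ → iverportuigiagew.

iverportuigiagew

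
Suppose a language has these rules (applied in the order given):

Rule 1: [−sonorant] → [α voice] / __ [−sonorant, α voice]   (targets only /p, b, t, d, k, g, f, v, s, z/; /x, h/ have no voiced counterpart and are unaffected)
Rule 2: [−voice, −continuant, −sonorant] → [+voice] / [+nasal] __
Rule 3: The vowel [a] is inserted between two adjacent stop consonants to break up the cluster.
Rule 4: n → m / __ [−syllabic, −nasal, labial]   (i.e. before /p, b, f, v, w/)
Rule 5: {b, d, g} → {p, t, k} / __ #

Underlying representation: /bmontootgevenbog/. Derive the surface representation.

bmondoodagevembok

Rule 1 (regressive voicing assimilation): /t/ precedes the voiced obstruent /g/, so it voices to [d] by assimilation. /bmontootgevenbog/ → bmontoodgevenbog.
Rule 2 (post-nasal voicing): /t/ is a voiceless stop immediately after the nasal /n/, so it voices to [d]. /bmontoodgevenbog/ → bmondoodgevenbog.
Rule 3 (stop-cluster a-epenthesis): /d/ and /g/ form a stop–stop cluster, so [a] is inserted between them. /bmondoodgevenbog/ → bmondoodagevenbog.
Rule 4 (nasal place assimilation): /n/ precedes the labial consonant /b/, so it assimilates in place to [m]. /bmondoodagevenbog/ → bmondoodagevembog.
Rule 5 (final devoicing): /g/ is a voiced stop in word-final position, so it devoices to [k]. /bmondoodagevembog/ → bmondoodagevembok.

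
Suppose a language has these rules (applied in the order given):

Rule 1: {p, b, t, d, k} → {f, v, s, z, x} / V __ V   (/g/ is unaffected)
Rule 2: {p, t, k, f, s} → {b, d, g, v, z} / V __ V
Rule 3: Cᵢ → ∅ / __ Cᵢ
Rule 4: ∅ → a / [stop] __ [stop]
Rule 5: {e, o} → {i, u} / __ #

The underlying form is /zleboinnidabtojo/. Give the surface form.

Rule 1 (intervocalic spirantization): /b/ is a stop between vowels /e/ and /o/, so it spirantizes to the fricative [v]. /d/ is a stop between vowels /i/ and /a/, so it spirantizes to the fricative [z]. /zleboinnidabtojo/ → zlevoinnizabtojo.
Rule 2 (intervocalic voicing): no segment meets the environment; /zlevoinnizabtojo/ is unchanged.
Rule 3 (degemination): /nn/ is a geminate; the first /n/ deletes. /zlevoinnizabtojo/ → zlevoinizabtojo.
Rule 4 (stop-cluster a-epenthesis): /b/ and /t/ form a stop–stop cluster, so [a] is inserted between them. /zlevoinizabtojo/ → zlevoinizabatojo.
Rule 5 (final vowel raising): /o/ is a mid vowel in word-final position, so it raises to [u]. /zlevoinizabatojo/ → zlevoinizabatoju.

zlevoinizabatoju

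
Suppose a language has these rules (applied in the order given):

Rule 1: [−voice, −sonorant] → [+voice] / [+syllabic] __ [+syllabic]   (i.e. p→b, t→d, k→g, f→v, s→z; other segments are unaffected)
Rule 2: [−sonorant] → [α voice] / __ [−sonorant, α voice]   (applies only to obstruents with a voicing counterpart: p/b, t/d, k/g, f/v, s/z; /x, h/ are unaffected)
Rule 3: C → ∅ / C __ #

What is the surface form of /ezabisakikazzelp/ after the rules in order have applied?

Rule 1 (intervocalic voicing): /s/ is a voiceless obstruent between vowels /i/ and /a/, so it voices to [z]. /k/ is a voiceless obstruent between vowels /a/ and /i/, so it voices to [g]. /k/ is a voiceless obstruent between vowels /i/ and /a/, so it voices to [g]. /ezabisakikazzelp/ → ezabizagigazzelp.
Rule 2 (regressive voicing assimilation): no segment meets the environment; /ezabizagigazzelp/ is unchanged.
Rule 3 (final cluster simplification): /p/ is the second consonant of a word-final cluster /lp/, so it deletes. /ezabizagigazzelp/ → ezabizagigazzel.

ezabizagigazzel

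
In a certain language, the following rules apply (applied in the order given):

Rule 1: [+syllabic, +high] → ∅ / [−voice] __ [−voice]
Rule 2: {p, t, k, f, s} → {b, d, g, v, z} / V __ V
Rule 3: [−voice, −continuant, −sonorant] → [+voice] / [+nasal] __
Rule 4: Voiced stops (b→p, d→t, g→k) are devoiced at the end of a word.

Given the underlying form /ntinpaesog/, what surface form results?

ndinbaezok

Rule 1 (high vowel syncope): no segment meets the environment; /ntinpaesog/ is unchanged.
Rule 2 (intervocalic voicing): /s/ is a voiceless obstruent between vowels /e/ and /o/, so it voices to [z]. /ntinpaesog/ → ntinpaezog.
Rule 3 (post-nasal voicing): /t/ is a voiceless stop immediately after the nasal /n/, so it voices to [d]. /p/ is a voiceless stop immediately after the nasal /n/, so it voices to [b]. /ntinpaezog/ → ndinbaezog.
Rule 4 (final devoicing): /g/ is a voiced stop in word-final position, so it devoices to [k]. /ndinbaezog/ → ndinbaezok.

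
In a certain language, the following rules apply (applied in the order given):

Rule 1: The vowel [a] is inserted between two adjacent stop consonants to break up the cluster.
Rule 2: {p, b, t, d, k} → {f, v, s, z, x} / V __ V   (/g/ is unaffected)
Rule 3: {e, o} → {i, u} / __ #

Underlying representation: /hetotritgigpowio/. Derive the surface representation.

hesotrisagigafowiu

Rule 1 (stop-cluster a-epenthesis): /t/ and /g/ form a stop–stop cluster, so [a] is inserted between them. /g/ and /p/ form a stop–stop cluster, so [a] is inserted between them. /hetotritgigpowio/ → hetotritagigapowio.
Rule 2 (intervocalic spirantization): /t/ is a stop between vowels /e/ and /o/, so it spirantizes to the fricative [s]. /t/ is a stop between vowels /i/ and /a/, so it spirantizes to the fricative [s]. /p/ is a stop between vowels /a/ and /o/, so it spirantizes to the fricative [f]. /hetotritagigapowio/ → hesotrisagigafowio.
Rule 3 (final vowel raising): /o/ is a mid vowel in word-final position, so it raises to [u]. /hesotrisagigafowio/ → hesotrisagigafowiu.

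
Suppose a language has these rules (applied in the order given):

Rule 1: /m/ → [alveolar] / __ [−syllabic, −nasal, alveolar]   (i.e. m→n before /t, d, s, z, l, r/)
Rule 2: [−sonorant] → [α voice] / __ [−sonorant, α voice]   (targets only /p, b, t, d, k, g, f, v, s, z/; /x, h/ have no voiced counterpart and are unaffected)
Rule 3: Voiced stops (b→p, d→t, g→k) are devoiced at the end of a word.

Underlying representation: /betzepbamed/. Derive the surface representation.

bedzebbamet

Rule 1 (nasal place assimilation): no segment meets the environment; /betzepbamed/ is unchanged.
Rule 2 (regressive voicing assimilation): /t/ precedes the voiced obstruent /z/, so it voices to [d] by assimilation. /p/ precedes the voiced obstruent /b/, so it voices to [b] by assimilation. /betzepbamed/ → bedzebbamed.
Rule 3 (final devoicing): /d/ is a voiced stop in word-final position, so it devoices to [t]. /bedzebbamed/ → bedzebbamet.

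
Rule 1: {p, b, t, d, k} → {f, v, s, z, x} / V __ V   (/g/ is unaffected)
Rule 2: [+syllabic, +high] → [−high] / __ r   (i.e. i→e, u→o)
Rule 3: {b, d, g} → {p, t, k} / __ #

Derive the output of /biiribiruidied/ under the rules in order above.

bieriveruiziet

Rule 1 (intervocalic spirantization): /b/ is a stop between vowels /i/ and /i/, so it spirantizes to the fricative [v]. /d/ is a stop between vowels /i/ and /i/, so it spirantizes to the fricative [z]. /biiribiruidied/ → biiriviruizied.
Rule 2 (pre-rhotic lowering): /i/ is a high vowel immediately before /r/, so it lowers to [e]. /i/ is a high vowel immediately before /r/, so it lowers to [e]. /biiriviruizied/ → bieriveruizied.
Rule 3 (final devoicing): /d/ is a voiced stop in word-final position, so it devoices to [t]. /bieriveruizied/ → bieriveruiziet.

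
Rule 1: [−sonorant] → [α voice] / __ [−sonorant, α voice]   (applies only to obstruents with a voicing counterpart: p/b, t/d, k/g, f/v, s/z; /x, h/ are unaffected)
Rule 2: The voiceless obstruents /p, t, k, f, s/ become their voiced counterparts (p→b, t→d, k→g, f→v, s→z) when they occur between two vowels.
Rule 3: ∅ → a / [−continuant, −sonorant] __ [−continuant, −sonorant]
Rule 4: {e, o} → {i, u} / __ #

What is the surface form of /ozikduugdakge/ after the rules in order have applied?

ozigaduugadagagi

Rule 1 (regressive voicing assimilation): /k/ precedes the voiced obstruent /d/, so it voices to [g] by assimilation. /k/ precedes the voiced obstruent /g/, so it voices to [g] by assimilation. /ozikduugdakge/ → ozigduugdagge.
Rule 2 (intervocalic voicing): no segment meets the environment; /ozigduugdagge/ is unchanged.
Rule 3 (stop-cluster a-epenthesis): /g/ and /d/ form a stop–stop cluster, so [a] is inserted between them. /g/ and /d/ form a stop–stop cluster, so [a] is inserted between them. /g/ and /g/ form a stop–stop cluster, so [a] is inserted between them. /ozigduugdagge/ → ozigaduugadagage.
Rule 4 (final vowel raising): /e/ is a mid vowel in word-final position, so it raises to [i]. /ozigaduugadagage/ → ozigaduugadagagi.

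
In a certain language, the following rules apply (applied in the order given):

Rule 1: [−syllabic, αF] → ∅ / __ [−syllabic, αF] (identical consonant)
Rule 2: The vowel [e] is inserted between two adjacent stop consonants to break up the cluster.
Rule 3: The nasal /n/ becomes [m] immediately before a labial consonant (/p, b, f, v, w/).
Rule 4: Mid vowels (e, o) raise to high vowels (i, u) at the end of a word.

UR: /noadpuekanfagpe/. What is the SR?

noadepuekamfagepi

Rule 1 (degemination): no segment meets the environment; /noadpuekanfagpe/ is unchanged.
Rule 2 (stop-cluster e-epenthesis): /d/ and /p/ form a stop–stop cluster, so [e] is inserted between them. /g/ and /p/ form a stop–stop cluster, so [e] is inserted between them. /noadpuekanfagpe/ → noadepuekanfagepe.
Rule 3 (nasal place assimilation): /n/ precedes the labial consonant /f/, so it assimilates in place to [m]. /noadepuekanfagepe/ → noadepuekamfagepe.
Rule 4 (final vowel raising): /e/ is a mid vowel in word-final position, so it raises to [i]. /noadepuekamfagepe/ → noadepuekamfagepi.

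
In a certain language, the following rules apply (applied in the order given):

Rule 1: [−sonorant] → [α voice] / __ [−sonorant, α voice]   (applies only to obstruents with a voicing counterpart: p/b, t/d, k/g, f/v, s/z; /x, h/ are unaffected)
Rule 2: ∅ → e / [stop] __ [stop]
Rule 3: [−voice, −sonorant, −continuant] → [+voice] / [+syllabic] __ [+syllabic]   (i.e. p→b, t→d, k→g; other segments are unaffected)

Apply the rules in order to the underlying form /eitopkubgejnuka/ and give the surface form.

Rule 1 (regressive voicing assimilation): no segment meets the environment; /eitopkubgejnuka/ is unchanged.
Rule 2 (stop-cluster e-epenthesis): /p/ and /k/ form a stop–stop cluster, so [e] is inserted between them. /b/ and /g/ form a stop–stop cluster, so [e] is inserted between them. /eitopkubgejnuka/ → eitopekubegejnuka.
Rule 3 (intervocalic voicing): /t/ is a voiceless stop between vowels /i/ and /o/, so it voices to [d]. /p/ is a voiceless stop between vowels /o/ and /e/, so it voices to [b]. /k/ is a voiceless stop between vowels /e/ and /u/, so it voices to [g]. /k/ is a voiceless stop between vowels /u/ and /a/, so it voices to [g]. /eitopekubegejnuka/ → eidobegubegejnuga.

eidobegubegejnuga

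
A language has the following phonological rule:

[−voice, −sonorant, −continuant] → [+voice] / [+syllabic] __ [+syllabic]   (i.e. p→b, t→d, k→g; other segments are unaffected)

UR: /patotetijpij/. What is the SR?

padodedijpij

Scanning /patotetijpij/: /p/ at position 1 is not in the conditioning environment; /t/ is a voiceless stop between vowels /a/ and /o/, so it voices to [d]; /t/ is a voiceless stop between vowels /o/ and /e/, so it voices to [d]; /t/ is a voiceless stop between vowels /e/ and /i/, so it voices to [d]; /p/ at position 10 is not in the conditioning environment.
Result: [padodedijpij].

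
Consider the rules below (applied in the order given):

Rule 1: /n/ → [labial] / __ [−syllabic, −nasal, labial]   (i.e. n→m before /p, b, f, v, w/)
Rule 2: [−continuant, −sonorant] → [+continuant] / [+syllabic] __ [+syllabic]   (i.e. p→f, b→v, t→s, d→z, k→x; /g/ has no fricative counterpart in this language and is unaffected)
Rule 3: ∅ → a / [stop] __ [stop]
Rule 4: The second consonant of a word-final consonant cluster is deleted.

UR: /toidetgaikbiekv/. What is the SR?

toizetagaikabiek

Rule 1 (nasal place assimilation): no segment meets the environment; /toidetgaikbiekv/ is unchanged.
Rule 2 (intervocalic spirantization): /d/ is a stop between vowels /i/ and /e/, so it spirantizes to the fricative [z]. /toidetgaikbiekv/ → toizetgaikbiekv.
Rule 3 (stop-cluster a-epenthesis): /t/ and /g/ form a stop–stop cluster, so [a] is inserted between them. /k/ and /b/ form a stop–stop cluster, so [a] is inserted between them. /toizetgaikbiekv/ → toizetagaikabiekv.
Rule 4 (final cluster simplification): /v/ is the second consonant of a word-final cluster /kv/, so it deletes. /toizetagaikabiekv/ → toizetagaikabiek.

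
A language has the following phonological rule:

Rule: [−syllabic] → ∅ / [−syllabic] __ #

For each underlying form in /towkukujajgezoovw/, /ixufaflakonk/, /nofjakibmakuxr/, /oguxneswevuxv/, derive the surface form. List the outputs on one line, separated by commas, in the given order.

towkukujajgezoov, ixufaflakon, nofjakibmakux, oguxneswevux

/towkukujajgezoovw/: /w/ is the second consonant of a word-final cluster /vw/, so it deletes. → [towkukujajgezoov].
/ixufaflakonk/: /k/ is the second consonant of a word-final cluster /nk/, so it deletes. → [ixufaflakon].
/nofjakibmakuxr/: /r/ is the second consonant of a word-final cluster /xr/, so it deletes. → [nofjakibmakux].
/oguxneswevuxv/: /v/ is the second consonant of a word-final cluster /xv/, so it deletes. → [oguxneswevux].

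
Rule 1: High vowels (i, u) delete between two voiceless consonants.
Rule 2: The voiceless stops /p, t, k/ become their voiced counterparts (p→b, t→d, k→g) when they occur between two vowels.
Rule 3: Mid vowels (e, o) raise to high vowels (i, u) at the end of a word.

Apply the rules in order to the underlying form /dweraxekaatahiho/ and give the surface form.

dweraxegaadahhu

Rule 1 (high vowel syncope): /i/ is a high vowel flanked by voiceless consonants /h/ and /h/, so it deletes. /dweraxekaatahiho/ → dweraxekaatahho.
Rule 2 (intervocalic voicing): /k/ is a voiceless stop between vowels /e/ and /a/, so it voices to [g]. /t/ is a voiceless stop between vowels /a/ and /a/, so it voices to [d]. /dweraxekaatahho/ → dweraxegaadahho.
Rule 3 (final vowel raising): /o/ is a mid vowel in word-final position, so it raises to [u]. /dweraxegaadahho/ → dweraxegaadahhu.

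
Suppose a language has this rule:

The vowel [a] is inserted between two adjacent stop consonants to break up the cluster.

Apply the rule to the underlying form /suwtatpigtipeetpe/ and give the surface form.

suwtatapigatipeetape

/t/ and /p/ form a stop–stop cluster, so [a] is inserted between them.
/g/ and /t/ form a stop–stop cluster, so [a] is inserted between them.
/t/ and /p/ form a stop–stop cluster, so [a] is inserted between them.
Surface form: [suwtatapigatipeetape].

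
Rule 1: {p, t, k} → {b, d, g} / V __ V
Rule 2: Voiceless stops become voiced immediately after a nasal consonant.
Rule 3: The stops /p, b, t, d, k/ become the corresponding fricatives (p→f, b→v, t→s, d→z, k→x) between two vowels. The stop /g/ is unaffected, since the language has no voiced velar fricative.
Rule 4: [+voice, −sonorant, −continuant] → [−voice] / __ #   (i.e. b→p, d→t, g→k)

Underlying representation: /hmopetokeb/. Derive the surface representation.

hmovezogep

Rule 1 (intervocalic voicing): /p/ is a voiceless stop between vowels /o/ and /e/, so it voices to [b]. /t/ is a voiceless stop between vowels /e/ and /o/, so it voices to [d]. /k/ is a voiceless stop between vowels /o/ and /e/, so it voices to [g]. /hmopetokeb/ → hmobedogeb.
Rule 2 (post-nasal voicing): no segment meets the environment; /hmobedogeb/ is unchanged.
Rule 3 (intervocalic spirantization): /b/ is a stop between vowels /o/ and /e/, so it spirantizes to the fricative [v]. /d/ is a stop between vowels /e/ and /o/, so it spirantizes to the fricative [z]. /hmobedogeb/ → hmovezogeb.
Rule 4 (final devoicing): /b/ is a voiced stop in word-final position, so it devoices to [p]. /hmovezogeb/ → hmovezogep.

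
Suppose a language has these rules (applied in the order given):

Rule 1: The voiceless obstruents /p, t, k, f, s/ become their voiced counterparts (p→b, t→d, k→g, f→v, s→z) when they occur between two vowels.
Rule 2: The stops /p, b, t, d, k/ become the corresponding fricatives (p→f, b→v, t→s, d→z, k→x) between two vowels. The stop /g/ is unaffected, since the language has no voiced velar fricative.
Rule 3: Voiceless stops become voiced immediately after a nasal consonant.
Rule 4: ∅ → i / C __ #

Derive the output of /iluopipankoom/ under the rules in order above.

Rule 1 (intervocalic voicing): /p/ is a voiceless obstruent between vowels /o/ and /i/, so it voices to [b]. /p/ is a voiceless obstruent between vowels /i/ and /a/, so it voices to [b]. /iluopipankoom/ → iluobibankoom.
Rule 2 (intervocalic spirantization): /b/ is a stop between vowels /o/ and /i/, so it spirantizes to the fricative [v]. /b/ is a stop between vowels /i/ and /a/, so it spirantizes to the fricative [v]. /iluobibankoom/ → iluovivankoom.
Rule 3 (post-nasal voicing): /k/ is a voiceless stop immediately after the nasal /n/, so it voices to [g]. /iluovivankoom/ → iluovivangoom.
Rule 4 (final i-epenthesis): the form ends in the consonant /m/, so [i] is inserted word-finally. /iluovivangoom/ → iluovivangoomi.

iluovivangoomi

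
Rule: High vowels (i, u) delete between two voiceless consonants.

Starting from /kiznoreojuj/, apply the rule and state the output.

No segment of /kiznoreojuj/ meets the structural description of the rule, so the form surfaces unchanged.

kiznoreojuj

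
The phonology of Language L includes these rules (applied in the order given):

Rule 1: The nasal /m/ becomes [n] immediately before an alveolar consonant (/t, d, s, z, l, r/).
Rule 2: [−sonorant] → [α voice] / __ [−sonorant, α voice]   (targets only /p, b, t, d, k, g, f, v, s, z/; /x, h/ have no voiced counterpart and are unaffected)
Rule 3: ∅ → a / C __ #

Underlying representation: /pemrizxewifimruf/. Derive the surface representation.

Rule 1 (nasal place assimilation): /m/ precedes the alveolar consonant /r/, so it assimilates in place to [n]. /m/ precedes the alveolar consonant /r/, so it assimilates in place to [n]. /pemrizxewifimruf/ → penrizxewifinruf.
Rule 2 (regressive voicing assimilation): /z/ precedes the voiceless obstruent /x/, so it devoices to [s] by assimilation. /penrizxewifinruf/ → penrisxewifinruf.
Rule 3 (final a-epenthesis): the form ends in the consonant /f/, so [a] is inserted word-finally. /penrisxewifinruf/ → penrisxewifinrufa.

penrisxewifinrufa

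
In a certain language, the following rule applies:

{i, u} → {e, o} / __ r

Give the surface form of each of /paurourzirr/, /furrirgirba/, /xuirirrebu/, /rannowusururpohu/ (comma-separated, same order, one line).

paoroorzerr, forrergerba, xuererrebu, rannowusororpohu

/paurourzirr/: /u/ is a high vowel immediately before /r/, so it lowers to [o]. /u/ is a high vowel immediately before /r/, so it lowers to [o]. /i/ is a high vowel immediately before /r/, so it lowers to [e]. → [paoroorzerr].
/furrirgirba/: /u/ is a high vowel immediately before /r/, so it lowers to [o]. /i/ is a high vowel immediately before /r/, so it lowers to [e]. /i/ is a high vowel immediately before /r/, so it lowers to [e]. → [forrergerba].
/xuirirrebu/: /i/ is a high vowel immediately before /r/, so it lowers to [e]. /i/ is a high vowel immediately before /r/, so it lowers to [e]. → [xuererrebu].
/rannowusururpohu/: /u/ is a high vowel immediately before /r/, so it lowers to [o]. /u/ is a high vowel immediately before /r/, so it lowers to [o]. → [rannowusororpohu].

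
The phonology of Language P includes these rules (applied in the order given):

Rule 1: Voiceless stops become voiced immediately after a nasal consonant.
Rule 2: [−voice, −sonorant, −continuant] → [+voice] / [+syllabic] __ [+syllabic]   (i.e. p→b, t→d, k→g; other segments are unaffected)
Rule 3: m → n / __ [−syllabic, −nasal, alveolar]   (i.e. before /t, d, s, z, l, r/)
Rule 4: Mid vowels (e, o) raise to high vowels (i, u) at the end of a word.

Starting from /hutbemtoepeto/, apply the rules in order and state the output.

hutbendoebedu

Rule 1 (post-nasal voicing): /t/ is a voiceless stop immediately after the nasal /m/, so it voices to [d]. /hutbemtoepeto/ → hutbemdoepeto.
Rule 2 (intervocalic voicing): /p/ is a voiceless stop between vowels /e/ and /e/, so it voices to [b]. /t/ is a voiceless stop between vowels /e/ and /o/, so it voices to [d]. /hutbemdoepeto/ → hutbemdoebedo.
Rule 3 (nasal place assimilation): /m/ precedes the alveolar consonant /d/, so it assimilates in place to [n]. /hutbemdoebedo/ → hutbendoebedo.
Rule 4 (final vowel raising): /o/ is a mid vowel in word-final position, so it raises to [u]. /hutbendoebedo/ → hutbendoebedu.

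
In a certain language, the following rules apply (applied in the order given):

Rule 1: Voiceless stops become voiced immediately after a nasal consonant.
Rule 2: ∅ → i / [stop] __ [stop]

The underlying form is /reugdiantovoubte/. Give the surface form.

reugidiandovoubite

Rule 1 (post-nasal voicing): /t/ is a voiceless stop immediately after the nasal /n/, so it voices to [d]. /reugdiantovoubte/ → reugdiandovoubte.
Rule 2 (stop-cluster i-epenthesis): /g/ and /d/ form a stop–stop cluster, so [i] is inserted between them. /b/ and /t/ form a stop–stop cluster, so [i] is inserted between them. /reugdiandovoubte/ → reugidiandovoubite.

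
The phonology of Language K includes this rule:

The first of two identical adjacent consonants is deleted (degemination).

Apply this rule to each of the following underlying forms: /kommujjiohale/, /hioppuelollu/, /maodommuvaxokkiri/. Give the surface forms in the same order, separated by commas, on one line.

komujiohale, hiopuelolu, maodomuvaxokiri

/kommujjiohale/: /mm/ is a geminate; the first /m/ deletes. /jj/ is a geminate; the first /j/ deletes. → [komujiohale].
/hioppuelollu/: /pp/ is a geminate; the first /p/ deletes. /ll/ is a geminate; the first /l/ deletes. → [hiopuelolu].
/maodommuvaxokkiri/: /mm/ is a geminate; the first /m/ deletes. /kk/ is a geminate; the first /k/ deletes. → [maodomuvaxokiri].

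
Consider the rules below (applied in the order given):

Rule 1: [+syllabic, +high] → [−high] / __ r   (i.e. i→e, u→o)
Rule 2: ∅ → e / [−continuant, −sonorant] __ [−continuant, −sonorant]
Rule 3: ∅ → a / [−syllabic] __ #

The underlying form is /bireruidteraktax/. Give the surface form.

Rule 1 (pre-rhotic lowering): /i/ is a high vowel immediately before /r/, so it lowers to [e]. /bireruidteraktax/ → bereruidteraktax.
Rule 2 (stop-cluster e-epenthesis): /d/ and /t/ form a stop–stop cluster, so [e] is inserted between them. /k/ and /t/ form a stop–stop cluster, so [e] is inserted between them. /bereruidteraktax/ → bereruideteraketax.
Rule 3 (final a-epenthesis): the form ends in the consonant /x/, so [a] is inserted word-finally. /bereruideteraketax/ → bereruideteraketaxa.

bereruideteraketaxa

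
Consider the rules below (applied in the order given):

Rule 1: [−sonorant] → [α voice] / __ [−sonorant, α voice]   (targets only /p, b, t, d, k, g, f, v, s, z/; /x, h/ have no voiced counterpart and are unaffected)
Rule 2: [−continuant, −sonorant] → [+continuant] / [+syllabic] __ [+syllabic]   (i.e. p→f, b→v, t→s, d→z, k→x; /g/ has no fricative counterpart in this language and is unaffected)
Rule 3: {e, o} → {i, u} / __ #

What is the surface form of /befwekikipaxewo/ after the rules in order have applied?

befwexixifaxewu

Rule 1 (regressive voicing assimilation): no segment meets the environment; /befwekikipaxewo/ is unchanged.
Rule 2 (intervocalic spirantization): /k/ is a stop between vowels /e/ and /i/, so it spirantizes to the fricative [x]. /k/ is a stop between vowels /i/ and /i/, so it spirantizes to the fricative [x]. /p/ is a stop between vowels /i/ and /a/, so it spirantizes to the fricative [f]. /befwekikipaxewo/ → befwexixifaxewo.
Rule 3 (final vowel raising): /o/ is a mid vowel in word-final position, so it raises to [u]. /befwexixifaxewo/ → befwexixifaxewu.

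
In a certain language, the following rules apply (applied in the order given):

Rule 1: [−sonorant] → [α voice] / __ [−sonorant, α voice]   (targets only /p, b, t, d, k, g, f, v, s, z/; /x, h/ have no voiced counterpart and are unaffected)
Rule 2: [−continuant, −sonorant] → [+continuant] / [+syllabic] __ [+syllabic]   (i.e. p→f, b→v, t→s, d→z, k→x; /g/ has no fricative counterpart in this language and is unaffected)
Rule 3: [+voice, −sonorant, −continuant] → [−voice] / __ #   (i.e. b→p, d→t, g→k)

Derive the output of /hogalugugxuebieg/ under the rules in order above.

Rule 1 (regressive voicing assimilation): /g/ precedes the voiceless obstruent /x/, so it devoices to [k] by assimilation. /hogalugugxuebieg/ → hogalugukxuebieg.
Rule 2 (intervocalic spirantization): /b/ is a stop between vowels /e/ and /i/, so it spirantizes to the fricative [v]. /hogalugukxuebieg/ → hogalugukxuevieg.
Rule 3 (final devoicing): /g/ is a voiced stop in word-final position, so it devoices to [k]. /hogalugukxuevieg/ → hogalugukxueviek.

hogalugukxueviek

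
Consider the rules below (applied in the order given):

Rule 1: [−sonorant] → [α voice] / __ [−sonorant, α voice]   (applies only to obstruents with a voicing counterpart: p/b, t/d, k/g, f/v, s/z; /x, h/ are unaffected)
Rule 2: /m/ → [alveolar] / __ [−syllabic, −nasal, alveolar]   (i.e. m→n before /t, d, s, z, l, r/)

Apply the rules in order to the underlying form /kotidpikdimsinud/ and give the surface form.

kotitpigdinsinud

Rule 1 (regressive voicing assimilation): /d/ precedes the voiceless obstruent /p/, so it devoices to [t] by assimilation. /k/ precedes the voiced obstruent /d/, so it voices to [g] by assimilation. /kotidpikdimsinud/ → kotitpigdimsinud.
Rule 2 (nasal place assimilation): /m/ precedes the alveolar consonant /s/, so it assimilates in place to [n]. /kotitpigdimsinud/ → kotitpigdinsinud.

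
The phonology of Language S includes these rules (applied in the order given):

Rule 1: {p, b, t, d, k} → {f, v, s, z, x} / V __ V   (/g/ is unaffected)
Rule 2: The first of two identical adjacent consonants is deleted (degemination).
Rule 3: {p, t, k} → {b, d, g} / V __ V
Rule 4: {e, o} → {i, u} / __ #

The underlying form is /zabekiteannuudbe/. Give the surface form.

Rule 1 (intervocalic spirantization): /b/ is a stop between vowels /a/ and /e/, so it spirantizes to the fricative [v]. /k/ is a stop between vowels /e/ and /i/, so it spirantizes to the fricative [x]. /t/ is a stop between vowels /i/ and /e/, so it spirantizes to the fricative [s]. /zabekiteannuudbe/ → zavexiseannuudbe.
Rule 2 (degemination): /nn/ is a geminate; the first /n/ deletes. /zavexiseannuudbe/ → zavexiseanuudbe.
Rule 3 (intervocalic voicing): no segment meets the environment; /zavexiseanuudbe/ is unchanged.
Rule 4 (final vowel raising): /e/ is a mid vowel in word-final position, so it raises to [i]. /zavexiseanuudbe/ → zavexiseanuudbi.

zavexiseanuudbi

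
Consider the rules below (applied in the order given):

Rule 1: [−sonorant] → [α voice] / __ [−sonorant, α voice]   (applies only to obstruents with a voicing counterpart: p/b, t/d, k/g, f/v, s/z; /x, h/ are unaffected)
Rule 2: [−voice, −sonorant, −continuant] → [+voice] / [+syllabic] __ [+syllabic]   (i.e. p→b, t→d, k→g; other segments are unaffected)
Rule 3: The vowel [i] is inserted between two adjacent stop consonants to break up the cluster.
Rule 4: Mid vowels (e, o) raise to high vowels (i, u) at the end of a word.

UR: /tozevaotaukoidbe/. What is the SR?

tozevaodaugoidibi

Rule 1 (regressive voicing assimilation): no segment meets the environment; /tozevaotaukoidbe/ is unchanged.
Rule 2 (intervocalic voicing): /t/ is a voiceless stop between vowels /o/ and /a/, so it voices to [d]. /k/ is a voiceless stop between vowels /u/ and /o/, so it voices to [g]. /tozevaotaukoidbe/ → tozevaodaugoidbe.
Rule 3 (stop-cluster i-epenthesis): /d/ and /b/ form a stop–stop cluster, so [i] is inserted between them. /tozevaodaugoidbe/ → tozevaodaugoidibe.
Rule 4 (final vowel raising): /e/ is a mid vowel in word-final position, so it raises to [i]. /tozevaodaugoidibe/ → tozevaodaugoidibi.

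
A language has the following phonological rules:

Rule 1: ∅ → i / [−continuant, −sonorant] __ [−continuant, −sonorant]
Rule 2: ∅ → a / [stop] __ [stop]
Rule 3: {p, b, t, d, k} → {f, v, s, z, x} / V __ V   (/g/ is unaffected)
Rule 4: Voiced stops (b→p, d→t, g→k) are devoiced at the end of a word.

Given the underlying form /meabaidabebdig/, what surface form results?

meavaizavevizik

Rule 1 (stop-cluster i-epenthesis): /b/ and /d/ form a stop–stop cluster, so [i] is inserted between them. /meabaidabebdig/ → meabaidabebidig.
Rule 2 (stop-cluster a-epenthesis): no segment meets the environment; /meabaidabebidig/ is unchanged.
Rule 3 (intervocalic spirantization): /b/ is a stop between vowels /a/ and /a/, so it spirantizes to the fricative [v]. /d/ is a stop between vowels /i/ and /a/, so it spirantizes to the fricative [z]. /b/ is a stop between vowels /a/ and /e/, so it spirantizes to the fricative [v]. /b/ is a stop between vowels /e/ and /i/, so it spirantizes to the fricative [v]. /d/ is a stop between vowels /i/ and /i/, so it spirantizes to the fricative [z]. /meabaidabebidig/ → meavaizavevizig.
Rule 4 (final devoicing): /g/ is a voiced stop in word-final position, so it devoices to [k]. /meavaizavevizig/ → meavaizavevizik.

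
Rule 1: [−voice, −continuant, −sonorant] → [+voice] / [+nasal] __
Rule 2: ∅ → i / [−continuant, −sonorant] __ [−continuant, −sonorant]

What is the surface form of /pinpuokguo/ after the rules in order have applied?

Rule 1 (post-nasal voicing): /p/ is a voiceless stop immediately after the nasal /n/, so it voices to [b]. /pinpuokguo/ → pinbuokguo.
Rule 2 (stop-cluster i-epenthesis): /k/ and /g/ form a stop–stop cluster, so [i] is inserted between them. /pinbuokguo/ → pinbuokiguo.

pinbuokiguo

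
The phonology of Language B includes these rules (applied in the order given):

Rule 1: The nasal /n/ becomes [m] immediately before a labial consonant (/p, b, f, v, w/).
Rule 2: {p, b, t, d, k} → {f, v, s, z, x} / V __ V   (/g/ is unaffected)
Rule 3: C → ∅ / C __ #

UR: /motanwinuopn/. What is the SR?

Rule 1 (nasal place assimilation): /n/ precedes the labial consonant /w/, so it assimilates in place to [m]. /motanwinuopn/ → motamwinuopn.
Rule 2 (intervocalic spirantization): /t/ is a stop between vowels /o/ and /a/, so it spirantizes to the fricative [s]. /motamwinuopn/ → mosamwinuopn.
Rule 3 (final cluster simplification): /n/ is the second consonant of a word-final cluster /pn/, so it deletes. /mosamwinuopn/ → mosamwinuop.

mosamwinuop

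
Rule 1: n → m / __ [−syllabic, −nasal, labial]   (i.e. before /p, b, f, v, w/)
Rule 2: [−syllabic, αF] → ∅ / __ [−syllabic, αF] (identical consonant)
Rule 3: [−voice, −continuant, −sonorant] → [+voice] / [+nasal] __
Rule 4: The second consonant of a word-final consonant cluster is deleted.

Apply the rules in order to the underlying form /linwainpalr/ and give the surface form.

Rule 1 (nasal place assimilation): /n/ precedes the labial consonant /w/, so it assimilates in place to [m]. /n/ precedes the labial consonant /p/, so it assimilates in place to [m]. /linwainpalr/ → limwaimpalr.
Rule 2 (degemination): no segment meets the environment; /limwaimpalr/ is unchanged.
Rule 3 (post-nasal voicing): /p/ is a voiceless stop immediately after the nasal /m/, so it voices to [b]. /limwaimpalr/ → limwaimbalr.
Rule 4 (final cluster simplification): /r/ is the second consonant of a word-final cluster /lr/, so it deletes. /limwaimbalr/ → limwaimbal.

limwaimbal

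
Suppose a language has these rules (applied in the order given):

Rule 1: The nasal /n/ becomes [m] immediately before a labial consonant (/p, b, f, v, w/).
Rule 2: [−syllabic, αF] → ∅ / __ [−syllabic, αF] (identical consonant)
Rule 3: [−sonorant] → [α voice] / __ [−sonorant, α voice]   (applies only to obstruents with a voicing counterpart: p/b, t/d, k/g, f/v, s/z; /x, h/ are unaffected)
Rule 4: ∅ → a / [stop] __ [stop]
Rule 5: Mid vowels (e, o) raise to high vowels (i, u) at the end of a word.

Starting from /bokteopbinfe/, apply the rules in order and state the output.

bokateobabimfi

Rule 1 (nasal place assimilation): /n/ precedes the labial consonant /f/, so it assimilates in place to [m]. /bokteopbinfe/ → bokteopbimfe.
Rule 2 (degemination): no segment meets the environment; /bokteopbimfe/ is unchanged.
Rule 3 (regressive voicing assimilation): /p/ precedes the voiced obstruent /b/, so it voices to [b] by assimilation. /bokteopbimfe/ → bokteobbimfe.
Rule 4 (stop-cluster a-epenthesis): /k/ and /t/ form a stop–stop cluster, so [a] is inserted between them. /b/ and /b/ form a stop–stop cluster, so [a] is inserted between them. /bokteobbimfe/ → bokateobabimfe.
Rule 5 (final vowel raising): /e/ is a mid vowel in word-final position, so it raises to [i]. /bokateobabimfe/ → bokateobabimfi.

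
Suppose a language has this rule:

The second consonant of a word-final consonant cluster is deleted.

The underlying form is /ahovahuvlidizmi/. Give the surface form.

No segment of /ahovahuvlidizmi/ meets the structural description of the rule, so the form surfaces unchanged.

ahovahuvlidizmi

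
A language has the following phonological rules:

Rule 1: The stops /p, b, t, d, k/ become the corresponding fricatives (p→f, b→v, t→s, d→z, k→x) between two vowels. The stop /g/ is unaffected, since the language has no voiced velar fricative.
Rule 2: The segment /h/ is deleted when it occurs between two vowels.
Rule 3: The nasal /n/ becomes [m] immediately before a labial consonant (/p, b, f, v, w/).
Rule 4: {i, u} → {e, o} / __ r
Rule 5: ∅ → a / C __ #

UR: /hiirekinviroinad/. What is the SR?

Rule 1 (intervocalic spirantization): /k/ is a stop between vowels /e/ and /i/, so it spirantizes to the fricative [x]. /hiirekinviroinad/ → hiirexinviroinad.
Rule 2 (intervocalic h-deletion): no segment meets the environment; /hiirexinviroinad/ is unchanged.
Rule 3 (nasal place assimilation): /n/ precedes the labial consonant /v/, so it assimilates in place to [m]. /hiirexinviroinad/ → hiireximviroinad.
Rule 4 (pre-rhotic lowering): /i/ is a high vowel immediately before /r/, so it lowers to [e]. /i/ is a high vowel immediately before /r/, so it lowers to [e]. /hiireximviroinad/ → hiereximveroinad.
Rule 5 (final a-epenthesis): the form ends in the consonant /d/, so [a] is inserted word-finally. /hiereximveroinad/ → hiereximveroinada.

hiereximveroinada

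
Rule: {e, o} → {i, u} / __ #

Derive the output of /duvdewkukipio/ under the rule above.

duvdewkukipiu

Scanning /duvdewkukipio/: /e/ at position 5 is not in the conditioning environment; /o/ is a mid vowel in word-final position, so it raises to [u].
Result: [duvdewkukipiu].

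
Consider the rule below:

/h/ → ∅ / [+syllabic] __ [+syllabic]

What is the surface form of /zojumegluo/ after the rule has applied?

No segment of /zojumegluo/ meets the structural description of the rule, so the form surfaces unchanged.

zojumegluo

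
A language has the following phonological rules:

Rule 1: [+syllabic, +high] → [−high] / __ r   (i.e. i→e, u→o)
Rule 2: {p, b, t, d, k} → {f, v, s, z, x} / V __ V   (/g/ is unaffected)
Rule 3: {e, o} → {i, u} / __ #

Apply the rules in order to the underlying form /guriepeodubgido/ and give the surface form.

goriefeozubgizu

Rule 1 (pre-rhotic lowering): /u/ is a high vowel immediately before /r/, so it lowers to [o]. /guriepeodubgido/ → goriepeodubgido.
Rule 2 (intervocalic spirantization): /p/ is a stop between vowels /e/ and /e/, so it spirantizes to the fricative [f]. /d/ is a stop between vowels /o/ and /u/, so it spirantizes to the fricative [z]. /d/ is a stop between vowels /i/ and /o/, so it spirantizes to the fricative [z]. /goriepeodubgido/ → goriefeozubgizo.
Rule 3 (final vowel raising): /o/ is a mid vowel in word-final position, so it raises to [u]. /goriefeozubgizo/ → goriefeozubgizu.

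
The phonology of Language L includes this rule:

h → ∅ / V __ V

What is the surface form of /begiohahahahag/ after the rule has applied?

begioaaaag

/h/ occurs between vowels /o/ and /a/, so it deletes.
/h/ occurs between vowels /a/ and /a/, so it deletes.
/h/ occurs between vowels /a/ and /a/, so it deletes.
/h/ occurs between vowels /a/ and /a/, so it deletes.
Surface form: [begioaaaag].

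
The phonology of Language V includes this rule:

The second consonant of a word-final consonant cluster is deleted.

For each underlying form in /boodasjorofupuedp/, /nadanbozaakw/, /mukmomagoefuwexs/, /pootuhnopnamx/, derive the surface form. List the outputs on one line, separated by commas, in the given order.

boodasjorofupued, nadanbozaak, mukmomagoefuwex, pootuhnopnam

/boodasjorofupuedp/: /p/ is the second consonant of a word-final cluster /dp/, so it deletes. → [boodasjorofupued].
/nadanbozaakw/: /w/ is the second consonant of a word-final cluster /kw/, so it deletes. → [nadanbozaak].
/mukmomagoefuwexs/: /s/ is the second consonant of a word-final cluster /xs/, so it deletes. → [mukmomagoefuwex].
/pootuhnopnamx/: /x/ is the second consonant of a word-final cluster /mx/, so it deletes. → [pootuhnopnam].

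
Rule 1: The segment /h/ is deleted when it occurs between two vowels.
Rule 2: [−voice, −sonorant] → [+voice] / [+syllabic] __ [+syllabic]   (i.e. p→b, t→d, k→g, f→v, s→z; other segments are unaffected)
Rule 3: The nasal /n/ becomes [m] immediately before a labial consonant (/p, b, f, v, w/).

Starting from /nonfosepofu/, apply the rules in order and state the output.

Rule 1 (intervocalic h-deletion): no segment meets the environment; /nonfosepofu/ is unchanged.
Rule 2 (intervocalic voicing): /s/ is a voiceless obstruent between vowels /o/ and /e/, so it voices to [z]. /p/ is a voiceless obstruent between vowels /e/ and /o/, so it voices to [b]. /f/ is a voiceless obstruent between vowels /o/ and /u/, so it voices to [v]. /nonfosepofu/ → nonfozebovu.
Rule 3 (nasal place assimilation): /n/ precedes the labial consonant /f/, so it assimilates in place to [m]. /nonfozebovu/ → nomfozebovu.

nomfozebovu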